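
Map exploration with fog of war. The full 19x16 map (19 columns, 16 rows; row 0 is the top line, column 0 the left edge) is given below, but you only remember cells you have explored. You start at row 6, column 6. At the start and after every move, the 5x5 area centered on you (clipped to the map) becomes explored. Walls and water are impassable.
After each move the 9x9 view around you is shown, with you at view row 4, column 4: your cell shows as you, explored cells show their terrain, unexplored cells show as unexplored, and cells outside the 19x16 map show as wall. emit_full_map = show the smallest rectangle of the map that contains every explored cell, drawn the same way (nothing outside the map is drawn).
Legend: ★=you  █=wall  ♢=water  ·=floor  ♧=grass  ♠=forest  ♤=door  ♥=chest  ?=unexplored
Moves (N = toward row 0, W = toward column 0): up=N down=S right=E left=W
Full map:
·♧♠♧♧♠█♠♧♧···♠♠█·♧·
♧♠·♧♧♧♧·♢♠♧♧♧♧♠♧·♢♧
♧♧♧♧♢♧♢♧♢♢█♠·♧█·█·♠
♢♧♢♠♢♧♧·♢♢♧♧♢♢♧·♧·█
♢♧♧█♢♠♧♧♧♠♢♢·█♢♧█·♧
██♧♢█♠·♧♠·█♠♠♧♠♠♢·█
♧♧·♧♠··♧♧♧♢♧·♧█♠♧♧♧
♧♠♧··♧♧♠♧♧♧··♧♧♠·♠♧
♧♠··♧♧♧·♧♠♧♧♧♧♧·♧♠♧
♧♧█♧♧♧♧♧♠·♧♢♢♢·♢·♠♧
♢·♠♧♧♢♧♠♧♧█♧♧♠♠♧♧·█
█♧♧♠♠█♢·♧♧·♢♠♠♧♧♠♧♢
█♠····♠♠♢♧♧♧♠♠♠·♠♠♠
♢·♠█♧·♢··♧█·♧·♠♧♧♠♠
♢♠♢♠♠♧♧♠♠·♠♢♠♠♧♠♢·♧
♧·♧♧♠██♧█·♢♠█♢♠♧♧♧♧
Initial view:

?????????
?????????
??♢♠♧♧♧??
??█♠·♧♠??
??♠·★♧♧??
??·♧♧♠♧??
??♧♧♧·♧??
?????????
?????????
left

?????????
?????????
??█♢♠♧♧♧?
??♢█♠·♧♠?
??♧♠★·♧♧?
??··♧♧♠♧?
??·♧♧♧·♧?
?????????
?????????

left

?????????
?????????
??♧█♢♠♧♧♧
??♧♢█♠·♧♠
??·♧★··♧♧
??♧··♧♧♠♧
??··♧♧♧·♧
?????????
?????????

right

?????????
?????????
?♧█♢♠♧♧♧?
?♧♢█♠·♧♠?
?·♧♠★·♧♧?
?♧··♧♧♠♧?
?··♧♧♧·♧?
?????????
?????????

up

?????????
?????????
??♠♢♧♧·??
?♧█♢♠♧♧♧?
?♧♢█★·♧♠?
?·♧♠··♧♧?
?♧··♧♧♠♧?
?··♧♧♧·♧?
?????????

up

?????????
?????????
??♧♢♧♢♧??
??♠♢♧♧·??
?♧█♢★♧♧♧?
?♧♢█♠·♧♠?
?·♧♠··♧♧?
?♧··♧♧♠♧?
?··♧♧♧·♧?

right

?????????
?????????
?♧♢♧♢♧♢??
?♠♢♧♧·♢??
♧█♢♠★♧♧??
♧♢█♠·♧♠??
·♧♠··♧♧??
♧··♧♧♠♧??
··♧♧♧·♧??

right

?????????
?????????
♧♢♧♢♧♢♢??
♠♢♧♧·♢♢??
█♢♠♧★♧♠??
♢█♠·♧♠·??
♧♠··♧♧♧??
··♧♧♠♧???
·♧♧♧·♧???

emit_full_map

?♧♢♧♢♧♢♢
?♠♢♧♧·♢♢
♧█♢♠♧★♧♠
♧♢█♠·♧♠·
·♧♠··♧♧♧
♧··♧♧♠♧?
··♧♧♧·♧?

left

?????????
?????????
?♧♢♧♢♧♢♢?
?♠♢♧♧·♢♢?
♧█♢♠★♧♧♠?
♧♢█♠·♧♠·?
·♧♠··♧♧♧?
♧··♧♧♠♧??
··♧♧♧·♧??

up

█████████
?????????
??♧♧♧·♢??
?♧♢♧♢♧♢♢?
?♠♢♧★·♢♢?
♧█♢♠♧♧♧♠?
♧♢█♠·♧♠·?
·♧♠··♧♧♧?
♧··♧♧♠♧??

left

█████████
?????????
??♧♧♧♧·♢?
??♧♢♧♢♧♢♢
??♠♢★♧·♢♢
?♧█♢♠♧♧♧♠
?♧♢█♠·♧♠·
?·♧♠··♧♧♧
?♧··♧♧♠♧?

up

█████████
█████████
??♧♧♠█♠??
??♧♧♧♧·♢?
??♧♢★♢♧♢♢
??♠♢♧♧·♢♢
?♧█♢♠♧♧♧♠
?♧♢█♠·♧♠·
?·♧♠··♧♧♧

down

█████████
??♧♧♠█♠??
??♧♧♧♧·♢?
??♧♢♧♢♧♢♢
??♠♢★♧·♢♢
?♧█♢♠♧♧♧♠
?♧♢█♠·♧♠·
?·♧♠··♧♧♧
?♧··♧♧♠♧?

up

█████████
█████████
??♧♧♠█♠??
??♧♧♧♧·♢?
??♧♢★♢♧♢♢
??♠♢♧♧·♢♢
?♧█♢♠♧♧♧♠
?♧♢█♠·♧♠·
?·♧♠··♧♧♧

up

█████████
█████████
█████████
??♧♧♠█♠??
??♧♧★♧·♢?
??♧♢♧♢♧♢♢
??♠♢♧♧·♢♢
?♧█♢♠♧♧♧♠
?♧♢█♠·♧♠·

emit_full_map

?♧♧♠█♠??
?♧♧★♧·♢?
?♧♢♧♢♧♢♢
?♠♢♧♧·♢♢
♧█♢♠♧♧♧♠
♧♢█♠·♧♠·
·♧♠··♧♧♧
♧··♧♧♠♧?
··♧♧♧·♧?


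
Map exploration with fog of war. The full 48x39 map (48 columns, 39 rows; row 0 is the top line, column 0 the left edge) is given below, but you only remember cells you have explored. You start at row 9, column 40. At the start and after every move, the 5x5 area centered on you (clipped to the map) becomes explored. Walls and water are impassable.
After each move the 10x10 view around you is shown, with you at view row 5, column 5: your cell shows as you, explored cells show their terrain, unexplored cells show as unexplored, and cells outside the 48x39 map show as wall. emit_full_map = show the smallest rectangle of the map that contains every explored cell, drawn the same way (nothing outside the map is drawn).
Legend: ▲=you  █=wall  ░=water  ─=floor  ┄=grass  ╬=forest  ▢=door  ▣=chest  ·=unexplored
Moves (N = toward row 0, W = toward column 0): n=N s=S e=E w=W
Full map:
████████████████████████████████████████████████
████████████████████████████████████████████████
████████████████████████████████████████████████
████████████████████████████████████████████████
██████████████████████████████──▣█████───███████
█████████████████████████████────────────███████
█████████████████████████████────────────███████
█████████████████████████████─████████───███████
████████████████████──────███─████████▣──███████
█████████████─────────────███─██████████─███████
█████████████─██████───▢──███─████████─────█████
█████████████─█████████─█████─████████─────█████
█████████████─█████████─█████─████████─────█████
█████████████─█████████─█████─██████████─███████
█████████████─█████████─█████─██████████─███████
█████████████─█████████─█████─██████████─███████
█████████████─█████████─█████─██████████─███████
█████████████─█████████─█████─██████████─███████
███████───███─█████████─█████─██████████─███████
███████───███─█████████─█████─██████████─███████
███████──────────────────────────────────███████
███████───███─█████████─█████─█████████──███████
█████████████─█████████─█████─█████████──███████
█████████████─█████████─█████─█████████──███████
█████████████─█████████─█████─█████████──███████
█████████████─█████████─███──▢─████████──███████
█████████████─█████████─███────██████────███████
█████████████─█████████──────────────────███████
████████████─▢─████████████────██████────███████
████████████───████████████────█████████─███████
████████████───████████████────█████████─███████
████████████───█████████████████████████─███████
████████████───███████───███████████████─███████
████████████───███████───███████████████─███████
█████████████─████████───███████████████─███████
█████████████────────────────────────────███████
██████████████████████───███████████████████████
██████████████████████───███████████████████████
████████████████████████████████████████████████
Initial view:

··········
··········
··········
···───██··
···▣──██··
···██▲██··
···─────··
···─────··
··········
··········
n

··········
··········
··········
···───██··
···───██··
···▣─▲██··
···██─██··
···─────··
···─────··
··········

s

··········
··········
···───██··
···───██··
···▣──██··
···██▲██··
···─────··
···─────··
··········
··········

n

··········
··········
··········
···───██··
···───██··
···▣─▲██··
···██─██··
···─────··
···─────··
··········

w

··········
··········
··········
···────██·
···█───██·
···█▣▲─██·
···███─██·
···█─────·
····─────·
··········

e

··········
··········
··········
··────██··
··█───██··
··█▣─▲██··
··███─██··
··█─────··
···─────··
··········

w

··········
··········
··········
···────██·
···█───██·
···█▣▲─██·
···███─██·
···█─────·
····─────·
··········

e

··········
··········
··········
··────██··
··█───██··
··█▣─▲██··
··███─██··
··█─────··
···─────··
··········


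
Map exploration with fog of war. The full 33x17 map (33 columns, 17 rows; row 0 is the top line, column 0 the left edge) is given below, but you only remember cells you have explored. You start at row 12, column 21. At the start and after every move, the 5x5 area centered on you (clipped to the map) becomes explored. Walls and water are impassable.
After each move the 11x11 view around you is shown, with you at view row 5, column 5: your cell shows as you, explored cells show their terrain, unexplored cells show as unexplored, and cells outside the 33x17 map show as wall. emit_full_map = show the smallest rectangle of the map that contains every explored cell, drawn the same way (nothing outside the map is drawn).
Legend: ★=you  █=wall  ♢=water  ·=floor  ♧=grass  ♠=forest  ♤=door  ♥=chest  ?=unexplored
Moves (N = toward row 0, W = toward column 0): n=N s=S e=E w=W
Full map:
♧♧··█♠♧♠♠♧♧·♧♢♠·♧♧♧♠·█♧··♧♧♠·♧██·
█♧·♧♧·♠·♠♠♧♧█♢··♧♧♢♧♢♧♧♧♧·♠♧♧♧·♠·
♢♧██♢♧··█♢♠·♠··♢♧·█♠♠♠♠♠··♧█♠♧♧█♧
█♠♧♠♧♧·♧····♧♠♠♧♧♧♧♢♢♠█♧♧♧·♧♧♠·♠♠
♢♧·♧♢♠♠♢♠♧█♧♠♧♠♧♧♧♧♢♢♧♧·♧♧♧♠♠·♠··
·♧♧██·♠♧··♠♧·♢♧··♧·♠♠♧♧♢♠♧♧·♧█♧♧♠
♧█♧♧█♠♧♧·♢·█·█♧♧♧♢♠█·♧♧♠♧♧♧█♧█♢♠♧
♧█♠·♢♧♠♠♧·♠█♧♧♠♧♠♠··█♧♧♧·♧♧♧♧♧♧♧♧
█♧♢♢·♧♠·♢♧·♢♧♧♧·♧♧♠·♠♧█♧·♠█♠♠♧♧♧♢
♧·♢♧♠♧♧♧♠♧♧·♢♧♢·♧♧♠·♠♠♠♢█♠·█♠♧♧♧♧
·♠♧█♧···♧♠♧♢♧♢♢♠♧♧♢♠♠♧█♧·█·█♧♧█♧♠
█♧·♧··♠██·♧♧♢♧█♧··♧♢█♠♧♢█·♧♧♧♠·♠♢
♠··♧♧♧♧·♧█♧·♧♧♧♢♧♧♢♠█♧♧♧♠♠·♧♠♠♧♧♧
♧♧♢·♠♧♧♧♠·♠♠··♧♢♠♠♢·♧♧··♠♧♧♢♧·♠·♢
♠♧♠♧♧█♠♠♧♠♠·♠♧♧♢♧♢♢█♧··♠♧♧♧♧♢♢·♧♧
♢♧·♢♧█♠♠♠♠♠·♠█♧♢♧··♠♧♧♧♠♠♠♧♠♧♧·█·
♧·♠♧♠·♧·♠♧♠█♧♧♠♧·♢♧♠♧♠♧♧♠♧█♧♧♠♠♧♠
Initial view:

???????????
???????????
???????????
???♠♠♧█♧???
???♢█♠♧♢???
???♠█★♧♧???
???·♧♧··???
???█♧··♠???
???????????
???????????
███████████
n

???????????
???????????
???????????
???·♠♠♠♢???
???♠♠♧█♧???
???♢█★♧♢???
???♠█♧♧♧???
???·♧♧··???
???█♧··♠???
???????????
???????????

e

???????????
???????????
???????????
??·♠♠♠♢█???
??♠♠♧█♧·???
??♢█♠★♢█???
??♠█♧♧♧♠???
??·♧♧··♠???
??█♧··♠????
???????????
???????????

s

???????????
???????????
??·♠♠♠♢█???
??♠♠♧█♧·???
??♢█♠♧♢█???
??♠█♧★♧♠???
??·♧♧··♠???
??█♧··♠♧???
???????????
???????????
███████████

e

???????????
???????????
?·♠♠♠♢█????
?♠♠♧█♧·█???
?♢█♠♧♢█·???
?♠█♧♧★♠♠???
?·♧♧··♠♧???
?█♧··♠♧♧???
???????????
???????????
███████████

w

???????????
???????????
??·♠♠♠♢█???
??♠♠♧█♧·█??
??♢█♠♧♢█·??
??♠█♧★♧♠♠??
??·♧♧··♠♧??
??█♧··♠♧♧??
???????????
???????????
███████████

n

???????????
???????????
???????????
??·♠♠♠♢█???
??♠♠♧█♧·█??
??♢█♠★♢█·??
??♠█♧♧♧♠♠??
??·♧♧··♠♧??
??█♧··♠♧♧??
???????????
???????????

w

???????????
???????????
???????????
???·♠♠♠♢█??
???♠♠♧█♧·█?
???♢█★♧♢█·?
???♠█♧♧♧♠♠?
???·♧♧··♠♧?
???█♧··♠♧♧?
???????????
???????????

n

???????????
???????????
???????????
???·♠♧█♧???
???·♠♠♠♢█??
???♠♠★█♧·█?
???♢█♠♧♢█·?
???♠█♧♧♧♠♠?
???·♧♧··♠♧?
???█♧··♠♧♧?
???????????

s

???????????
???????????
???·♠♧█♧???
???·♠♠♠♢█??
???♠♠♧█♧·█?
???♢█★♧♢█·?
???♠█♧♧♧♠♠?
???·♧♧··♠♧?
???█♧··♠♧♧?
???????????
???????????

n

???????????
???????????
???????????
???·♠♧█♧???
???·♠♠♠♢█??
???♠♠★█♧·█?
???♢█♠♧♢█·?
???♠█♧♧♧♠♠?
???·♧♧··♠♧?
???█♧··♠♧♧?
???????????

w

???????????
???????????
???????????
???♠·♠♧█♧??
???♠·♠♠♠♢█?
???♢♠★♧█♧·█
???♧♢█♠♧♢█·
???♢♠█♧♧♧♠♠
????·♧♧··♠♧
????█♧··♠♧♧
???????????

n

???????????
???????????
???????????
???··█♧♧???
???♠·♠♧█♧??
???♠·★♠♠♢█?
???♢♠♠♧█♧·█
???♧♢█♠♧♢█·
???♢♠█♧♧♧♠♠
????·♧♧··♠♧
????█♧··♠♧♧

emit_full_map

··█♧♧???
♠·♠♧█♧??
♠·★♠♠♢█?
♢♠♠♧█♧·█
♧♢█♠♧♢█·
♢♠█♧♧♧♠♠
?·♧♧··♠♧
?█♧··♠♧♧

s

???????????
???????????
???··█♧♧???
???♠·♠♧█♧??
???♠·♠♠♠♢█?
???♢♠★♧█♧·█
???♧♢█♠♧♢█·
???♢♠█♧♧♧♠♠
????·♧♧··♠♧
????█♧··♠♧♧
???????????

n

???????????
???????????
???????????
???··█♧♧???
???♠·♠♧█♧??
???♠·★♠♠♢█?
???♢♠♠♧█♧·█
???♧♢█♠♧♢█·
???♢♠█♧♧♧♠♠
????·♧♧··♠♧
????█♧··♠♧♧

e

???????????
???????????
???????????
??··█♧♧♧???
??♠·♠♧█♧???
??♠·♠★♠♢█??
??♢♠♠♧█♧·█?
??♧♢█♠♧♢█·?
??♢♠█♧♧♧♠♠?
???·♧♧··♠♧?
???█♧··♠♧♧?

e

???????????
???????????
???????????
?··█♧♧♧·???
?♠·♠♧█♧·???
?♠·♠♠★♢█???
?♢♠♠♧█♧·█??
?♧♢█♠♧♢█·??
?♢♠█♧♧♧♠♠??
??·♧♧··♠♧??
??█♧··♠♧♧??

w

???????????
???????????
???????????
??··█♧♧♧·??
??♠·♠♧█♧·??
??♠·♠★♠♢█??
??♢♠♠♧█♧·█?
??♧♢█♠♧♢█·?
??♢♠█♧♧♧♠♠?
???·♧♧··♠♧?
???█♧··♠♧♧?

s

???????????
???????????
??··█♧♧♧·??
??♠·♠♧█♧·??
??♠·♠♠♠♢█??
??♢♠♠★█♧·█?
??♧♢█♠♧♢█·?
??♢♠█♧♧♧♠♠?
???·♧♧··♠♧?
???█♧··♠♧♧?
???????????

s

???????????
??··█♧♧♧·??
??♠·♠♧█♧·??
??♠·♠♠♠♢█??
??♢♠♠♧█♧·█?
??♧♢█★♧♢█·?
??♢♠█♧♧♧♠♠?
???·♧♧··♠♧?
???█♧··♠♧♧?
???????????
???????????

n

???????????
???????????
??··█♧♧♧·??
??♠·♠♧█♧·??
??♠·♠♠♠♢█??
??♢♠♠★█♧·█?
??♧♢█♠♧♢█·?
??♢♠█♧♧♧♠♠?
???·♧♧··♠♧?
???█♧··♠♧♧?
???????????

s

???????????
??··█♧♧♧·??
??♠·♠♧█♧·??
??♠·♠♠♠♢█??
??♢♠♠♧█♧·█?
??♧♢█★♧♢█·?
??♢♠█♧♧♧♠♠?
???·♧♧··♠♧?
???█♧··♠♧♧?
???????????
???????????

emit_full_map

··█♧♧♧·?
♠·♠♧█♧·?
♠·♠♠♠♢█?
♢♠♠♧█♧·█
♧♢█★♧♢█·
♢♠█♧♧♧♠♠
?·♧♧··♠♧
?█♧··♠♧♧


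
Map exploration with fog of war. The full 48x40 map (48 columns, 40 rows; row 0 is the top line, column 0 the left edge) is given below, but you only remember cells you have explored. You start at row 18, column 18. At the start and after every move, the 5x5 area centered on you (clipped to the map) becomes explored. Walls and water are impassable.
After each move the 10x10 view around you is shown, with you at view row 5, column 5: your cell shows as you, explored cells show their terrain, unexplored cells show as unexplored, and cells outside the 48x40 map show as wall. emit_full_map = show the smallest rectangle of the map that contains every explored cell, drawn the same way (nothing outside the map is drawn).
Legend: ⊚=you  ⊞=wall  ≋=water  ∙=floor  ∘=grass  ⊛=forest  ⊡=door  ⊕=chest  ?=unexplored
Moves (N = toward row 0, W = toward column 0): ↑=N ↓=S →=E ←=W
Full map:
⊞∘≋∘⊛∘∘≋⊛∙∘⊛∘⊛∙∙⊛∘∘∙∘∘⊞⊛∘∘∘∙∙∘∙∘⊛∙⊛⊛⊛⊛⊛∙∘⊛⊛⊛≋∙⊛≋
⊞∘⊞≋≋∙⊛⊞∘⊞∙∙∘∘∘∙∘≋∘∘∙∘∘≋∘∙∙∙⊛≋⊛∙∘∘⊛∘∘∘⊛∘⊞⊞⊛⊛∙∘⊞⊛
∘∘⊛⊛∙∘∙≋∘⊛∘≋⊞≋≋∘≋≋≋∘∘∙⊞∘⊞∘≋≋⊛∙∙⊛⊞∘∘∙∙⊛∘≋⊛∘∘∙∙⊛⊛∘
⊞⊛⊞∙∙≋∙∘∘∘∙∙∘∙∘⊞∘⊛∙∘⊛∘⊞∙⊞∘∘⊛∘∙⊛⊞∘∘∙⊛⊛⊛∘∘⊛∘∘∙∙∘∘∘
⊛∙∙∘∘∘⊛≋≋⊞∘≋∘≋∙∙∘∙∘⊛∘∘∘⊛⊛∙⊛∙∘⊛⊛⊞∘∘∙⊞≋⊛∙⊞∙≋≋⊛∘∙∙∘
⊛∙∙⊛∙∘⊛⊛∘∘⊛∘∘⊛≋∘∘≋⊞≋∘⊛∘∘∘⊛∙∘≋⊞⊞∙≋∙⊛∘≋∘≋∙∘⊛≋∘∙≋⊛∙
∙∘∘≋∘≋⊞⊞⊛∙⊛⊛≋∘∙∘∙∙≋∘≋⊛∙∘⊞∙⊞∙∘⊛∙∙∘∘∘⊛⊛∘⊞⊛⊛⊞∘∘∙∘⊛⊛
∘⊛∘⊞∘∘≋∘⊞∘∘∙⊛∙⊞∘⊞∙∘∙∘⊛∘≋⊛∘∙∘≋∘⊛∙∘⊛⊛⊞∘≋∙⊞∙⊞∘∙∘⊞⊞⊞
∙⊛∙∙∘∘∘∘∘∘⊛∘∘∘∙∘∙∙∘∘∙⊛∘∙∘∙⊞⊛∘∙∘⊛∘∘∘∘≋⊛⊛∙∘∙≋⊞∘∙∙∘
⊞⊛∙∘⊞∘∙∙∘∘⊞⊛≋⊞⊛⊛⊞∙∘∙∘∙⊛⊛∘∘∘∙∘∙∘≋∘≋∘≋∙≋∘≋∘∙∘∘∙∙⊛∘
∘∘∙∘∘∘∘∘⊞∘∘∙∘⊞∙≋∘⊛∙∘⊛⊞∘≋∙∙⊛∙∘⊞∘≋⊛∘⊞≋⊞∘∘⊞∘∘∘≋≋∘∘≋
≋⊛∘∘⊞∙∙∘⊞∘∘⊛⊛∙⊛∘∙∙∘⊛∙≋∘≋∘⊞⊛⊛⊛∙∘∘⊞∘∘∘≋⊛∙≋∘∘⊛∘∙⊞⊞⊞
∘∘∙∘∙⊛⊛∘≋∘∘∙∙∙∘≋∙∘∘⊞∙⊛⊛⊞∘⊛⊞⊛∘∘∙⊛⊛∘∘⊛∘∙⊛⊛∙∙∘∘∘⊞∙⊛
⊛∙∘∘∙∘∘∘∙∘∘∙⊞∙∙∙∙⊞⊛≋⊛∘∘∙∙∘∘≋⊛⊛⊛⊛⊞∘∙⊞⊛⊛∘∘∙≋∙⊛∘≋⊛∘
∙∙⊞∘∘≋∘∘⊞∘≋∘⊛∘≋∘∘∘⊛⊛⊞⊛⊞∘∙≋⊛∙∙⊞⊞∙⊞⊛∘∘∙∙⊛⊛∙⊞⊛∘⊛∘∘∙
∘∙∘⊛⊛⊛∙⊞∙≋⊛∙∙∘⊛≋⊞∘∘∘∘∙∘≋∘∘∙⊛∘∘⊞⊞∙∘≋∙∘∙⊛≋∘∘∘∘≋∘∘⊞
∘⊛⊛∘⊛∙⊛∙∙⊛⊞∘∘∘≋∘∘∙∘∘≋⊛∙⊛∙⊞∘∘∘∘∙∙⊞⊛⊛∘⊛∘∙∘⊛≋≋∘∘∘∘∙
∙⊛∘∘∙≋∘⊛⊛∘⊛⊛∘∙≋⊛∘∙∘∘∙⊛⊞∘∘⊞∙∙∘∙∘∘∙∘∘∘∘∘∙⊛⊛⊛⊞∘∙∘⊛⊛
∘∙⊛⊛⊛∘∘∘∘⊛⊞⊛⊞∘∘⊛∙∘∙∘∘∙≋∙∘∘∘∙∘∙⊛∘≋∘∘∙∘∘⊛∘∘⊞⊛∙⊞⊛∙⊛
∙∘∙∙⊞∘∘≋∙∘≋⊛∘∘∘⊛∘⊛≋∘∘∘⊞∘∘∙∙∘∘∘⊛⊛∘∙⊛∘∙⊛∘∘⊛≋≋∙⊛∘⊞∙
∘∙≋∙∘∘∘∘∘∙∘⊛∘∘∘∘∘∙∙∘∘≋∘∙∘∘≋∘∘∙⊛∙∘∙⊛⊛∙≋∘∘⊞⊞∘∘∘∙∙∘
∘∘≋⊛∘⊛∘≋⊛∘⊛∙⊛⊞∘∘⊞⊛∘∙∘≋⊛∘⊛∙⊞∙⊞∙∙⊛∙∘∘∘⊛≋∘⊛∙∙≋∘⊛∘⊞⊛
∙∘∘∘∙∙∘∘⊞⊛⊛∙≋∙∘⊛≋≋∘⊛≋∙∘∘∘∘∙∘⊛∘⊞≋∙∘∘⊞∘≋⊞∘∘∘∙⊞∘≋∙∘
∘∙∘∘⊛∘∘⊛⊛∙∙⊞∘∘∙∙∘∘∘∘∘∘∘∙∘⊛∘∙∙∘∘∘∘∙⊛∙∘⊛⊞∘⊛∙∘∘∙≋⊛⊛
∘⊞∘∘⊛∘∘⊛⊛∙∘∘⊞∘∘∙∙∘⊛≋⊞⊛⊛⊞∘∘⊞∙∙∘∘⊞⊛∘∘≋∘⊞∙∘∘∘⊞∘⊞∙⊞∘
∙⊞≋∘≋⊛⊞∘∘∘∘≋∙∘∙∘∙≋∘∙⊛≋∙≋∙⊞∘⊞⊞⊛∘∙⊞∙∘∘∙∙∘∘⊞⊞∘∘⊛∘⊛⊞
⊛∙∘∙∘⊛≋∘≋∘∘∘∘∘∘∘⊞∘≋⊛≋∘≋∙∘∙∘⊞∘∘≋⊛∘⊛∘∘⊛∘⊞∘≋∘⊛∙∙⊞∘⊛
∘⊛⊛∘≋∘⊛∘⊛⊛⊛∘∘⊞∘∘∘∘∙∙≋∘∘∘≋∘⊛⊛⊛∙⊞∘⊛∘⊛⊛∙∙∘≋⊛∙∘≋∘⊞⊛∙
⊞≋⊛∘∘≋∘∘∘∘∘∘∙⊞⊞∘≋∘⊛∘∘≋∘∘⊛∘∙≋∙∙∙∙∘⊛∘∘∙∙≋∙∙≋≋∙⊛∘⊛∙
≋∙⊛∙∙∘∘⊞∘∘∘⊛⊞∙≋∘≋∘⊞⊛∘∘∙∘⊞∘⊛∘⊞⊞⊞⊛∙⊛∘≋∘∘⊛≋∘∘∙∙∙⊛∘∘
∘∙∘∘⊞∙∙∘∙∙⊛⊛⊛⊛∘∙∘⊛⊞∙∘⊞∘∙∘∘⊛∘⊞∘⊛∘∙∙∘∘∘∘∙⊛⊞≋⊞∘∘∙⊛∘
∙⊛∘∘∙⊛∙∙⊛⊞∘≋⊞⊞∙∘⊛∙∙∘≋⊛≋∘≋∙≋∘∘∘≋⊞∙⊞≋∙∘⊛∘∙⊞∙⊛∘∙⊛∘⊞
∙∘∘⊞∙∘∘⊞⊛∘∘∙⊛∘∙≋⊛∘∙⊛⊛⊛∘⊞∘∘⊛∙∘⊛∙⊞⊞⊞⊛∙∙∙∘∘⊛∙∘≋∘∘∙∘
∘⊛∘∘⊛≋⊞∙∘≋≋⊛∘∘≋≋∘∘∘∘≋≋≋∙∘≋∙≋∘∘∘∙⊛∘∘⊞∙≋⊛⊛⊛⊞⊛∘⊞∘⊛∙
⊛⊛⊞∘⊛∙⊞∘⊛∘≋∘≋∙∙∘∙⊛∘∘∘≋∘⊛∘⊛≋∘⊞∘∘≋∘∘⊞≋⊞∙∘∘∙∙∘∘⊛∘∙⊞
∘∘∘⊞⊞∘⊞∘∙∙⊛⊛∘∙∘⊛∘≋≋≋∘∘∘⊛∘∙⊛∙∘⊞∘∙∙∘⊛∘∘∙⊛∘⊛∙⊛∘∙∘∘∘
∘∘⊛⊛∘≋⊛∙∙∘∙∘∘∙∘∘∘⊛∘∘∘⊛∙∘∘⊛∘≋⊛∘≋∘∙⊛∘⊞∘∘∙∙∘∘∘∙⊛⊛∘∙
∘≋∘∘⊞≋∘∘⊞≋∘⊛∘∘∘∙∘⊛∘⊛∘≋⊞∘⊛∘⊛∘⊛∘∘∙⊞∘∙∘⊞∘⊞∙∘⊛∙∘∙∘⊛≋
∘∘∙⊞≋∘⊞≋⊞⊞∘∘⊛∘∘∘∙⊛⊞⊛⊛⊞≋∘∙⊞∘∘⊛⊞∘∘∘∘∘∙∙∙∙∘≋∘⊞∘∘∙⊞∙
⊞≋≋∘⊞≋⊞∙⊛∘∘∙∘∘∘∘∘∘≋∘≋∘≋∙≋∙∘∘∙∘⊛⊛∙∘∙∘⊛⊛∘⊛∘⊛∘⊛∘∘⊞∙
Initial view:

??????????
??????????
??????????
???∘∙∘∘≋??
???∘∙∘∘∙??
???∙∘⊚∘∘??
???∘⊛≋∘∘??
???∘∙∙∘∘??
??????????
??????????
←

??????????
??????????
??????????
???∘∘∙∘∘≋?
???⊛∘∙∘∘∙?
???⊛∙⊚∙∘∘?
???⊛∘⊛≋∘∘?
???∘∘∙∙∘∘?
??????????
??????????

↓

??????????
??????????
???∘∘∙∘∘≋?
???⊛∘∙∘∘∙?
???⊛∙∘∙∘∘?
???⊛∘⊚≋∘∘?
???∘∘∙∙∘∘?
???∘⊞⊛∘∙??
??????????
??????????

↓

??????????
???∘∘∙∘∘≋?
???⊛∘∙∘∘∙?
???⊛∙∘∙∘∘?
???⊛∘⊛≋∘∘?
???∘∘⊚∙∘∘?
???∘⊞⊛∘∙??
???⊛≋≋∘⊛??
??????????
??????????

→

??????????
??∘∘∙∘∘≋??
??⊛∘∙∘∘∙??
??⊛∙∘∙∘∘??
??⊛∘⊛≋∘∘??
??∘∘∙⊚∘∘??
??∘⊞⊛∘∙∘??
??⊛≋≋∘⊛≋??
??????????
??????????

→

??????????
?∘∘∙∘∘≋???
?⊛∘∙∘∘∙???
?⊛∙∘∙∘∘∙??
?⊛∘⊛≋∘∘∘??
?∘∘∙∙⊚∘≋??
?∘⊞⊛∘∙∘≋??
?⊛≋≋∘⊛≋∙??
??????????
??????????

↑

??????????
??????????
?∘∘∙∘∘≋???
?⊛∘∙∘∘∙⊛??
?⊛∙∘∙∘∘∙??
?⊛∘⊛≋⊚∘∘??
?∘∘∙∙∘∘≋??
?∘⊞⊛∘∙∘≋??
?⊛≋≋∘⊛≋∙??
??????????

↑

??????????
??????????
??????????
?∘∘∙∘∘≋⊛??
?⊛∘∙∘∘∙⊛??
?⊛∙∘∙⊚∘∙??
?⊛∘⊛≋∘∘∘??
?∘∘∙∙∘∘≋??
?∘⊞⊛∘∙∘≋??
?⊛≋≋∘⊛≋∙??

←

??????????
??????????
??????????
??∘∘∙∘∘≋⊛?
??⊛∘∙∘∘∙⊛?
??⊛∙∘⊚∘∘∙?
??⊛∘⊛≋∘∘∘?
??∘∘∙∙∘∘≋?
??∘⊞⊛∘∙∘≋?
??⊛≋≋∘⊛≋∙?

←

??????????
??????????
??????????
???∘∘∙∘∘≋⊛
???⊛∘∙∘∘∙⊛
???⊛∙⊚∙∘∘∙
???⊛∘⊛≋∘∘∘
???∘∘∙∙∘∘≋
???∘⊞⊛∘∙∘≋
???⊛≋≋∘⊛≋∙

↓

??????????
??????????
???∘∘∙∘∘≋⊛
???⊛∘∙∘∘∙⊛
???⊛∙∘∙∘∘∙
???⊛∘⊚≋∘∘∘
???∘∘∙∙∘∘≋
???∘⊞⊛∘∙∘≋
???⊛≋≋∘⊛≋∙
??????????

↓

??????????
???∘∘∙∘∘≋⊛
???⊛∘∙∘∘∙⊛
???⊛∙∘∙∘∘∙
???⊛∘⊛≋∘∘∘
???∘∘⊚∙∘∘≋
???∘⊞⊛∘∙∘≋
???⊛≋≋∘⊛≋∙
??????????
??????????

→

??????????
??∘∘∙∘∘≋⊛?
??⊛∘∙∘∘∙⊛?
??⊛∙∘∙∘∘∙?
??⊛∘⊛≋∘∘∘?
??∘∘∙⊚∘∘≋?
??∘⊞⊛∘∙∘≋?
??⊛≋≋∘⊛≋∙?
??????????
??????????

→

??????????
?∘∘∙∘∘≋⊛??
?⊛∘∙∘∘∙⊛??
?⊛∙∘∙∘∘∙??
?⊛∘⊛≋∘∘∘??
?∘∘∙∙⊚∘≋??
?∘⊞⊛∘∙∘≋??
?⊛≋≋∘⊛≋∙??
??????????
??????????

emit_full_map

∘∘∙∘∘≋⊛
⊛∘∙∘∘∙⊛
⊛∙∘∙∘∘∙
⊛∘⊛≋∘∘∘
∘∘∙∙⊚∘≋
∘⊞⊛∘∙∘≋
⊛≋≋∘⊛≋∙

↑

??????????
??????????
?∘∘∙∘∘≋⊛??
?⊛∘∙∘∘∙⊛??
?⊛∙∘∙∘∘∙??
?⊛∘⊛≋⊚∘∘??
?∘∘∙∙∘∘≋??
?∘⊞⊛∘∙∘≋??
?⊛≋≋∘⊛≋∙??
??????????

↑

??????????
??????????
??????????
?∘∘∙∘∘≋⊛??
?⊛∘∙∘∘∙⊛??
?⊛∙∘∙⊚∘∙??
?⊛∘⊛≋∘∘∘??
?∘∘∙∙∘∘≋??
?∘⊞⊛∘∙∘≋??
?⊛≋≋∘⊛≋∙??

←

??????????
??????????
??????????
??∘∘∙∘∘≋⊛?
??⊛∘∙∘∘∙⊛?
??⊛∙∘⊚∘∘∙?
??⊛∘⊛≋∘∘∘?
??∘∘∙∙∘∘≋?
??∘⊞⊛∘∙∘≋?
??⊛≋≋∘⊛≋∙?


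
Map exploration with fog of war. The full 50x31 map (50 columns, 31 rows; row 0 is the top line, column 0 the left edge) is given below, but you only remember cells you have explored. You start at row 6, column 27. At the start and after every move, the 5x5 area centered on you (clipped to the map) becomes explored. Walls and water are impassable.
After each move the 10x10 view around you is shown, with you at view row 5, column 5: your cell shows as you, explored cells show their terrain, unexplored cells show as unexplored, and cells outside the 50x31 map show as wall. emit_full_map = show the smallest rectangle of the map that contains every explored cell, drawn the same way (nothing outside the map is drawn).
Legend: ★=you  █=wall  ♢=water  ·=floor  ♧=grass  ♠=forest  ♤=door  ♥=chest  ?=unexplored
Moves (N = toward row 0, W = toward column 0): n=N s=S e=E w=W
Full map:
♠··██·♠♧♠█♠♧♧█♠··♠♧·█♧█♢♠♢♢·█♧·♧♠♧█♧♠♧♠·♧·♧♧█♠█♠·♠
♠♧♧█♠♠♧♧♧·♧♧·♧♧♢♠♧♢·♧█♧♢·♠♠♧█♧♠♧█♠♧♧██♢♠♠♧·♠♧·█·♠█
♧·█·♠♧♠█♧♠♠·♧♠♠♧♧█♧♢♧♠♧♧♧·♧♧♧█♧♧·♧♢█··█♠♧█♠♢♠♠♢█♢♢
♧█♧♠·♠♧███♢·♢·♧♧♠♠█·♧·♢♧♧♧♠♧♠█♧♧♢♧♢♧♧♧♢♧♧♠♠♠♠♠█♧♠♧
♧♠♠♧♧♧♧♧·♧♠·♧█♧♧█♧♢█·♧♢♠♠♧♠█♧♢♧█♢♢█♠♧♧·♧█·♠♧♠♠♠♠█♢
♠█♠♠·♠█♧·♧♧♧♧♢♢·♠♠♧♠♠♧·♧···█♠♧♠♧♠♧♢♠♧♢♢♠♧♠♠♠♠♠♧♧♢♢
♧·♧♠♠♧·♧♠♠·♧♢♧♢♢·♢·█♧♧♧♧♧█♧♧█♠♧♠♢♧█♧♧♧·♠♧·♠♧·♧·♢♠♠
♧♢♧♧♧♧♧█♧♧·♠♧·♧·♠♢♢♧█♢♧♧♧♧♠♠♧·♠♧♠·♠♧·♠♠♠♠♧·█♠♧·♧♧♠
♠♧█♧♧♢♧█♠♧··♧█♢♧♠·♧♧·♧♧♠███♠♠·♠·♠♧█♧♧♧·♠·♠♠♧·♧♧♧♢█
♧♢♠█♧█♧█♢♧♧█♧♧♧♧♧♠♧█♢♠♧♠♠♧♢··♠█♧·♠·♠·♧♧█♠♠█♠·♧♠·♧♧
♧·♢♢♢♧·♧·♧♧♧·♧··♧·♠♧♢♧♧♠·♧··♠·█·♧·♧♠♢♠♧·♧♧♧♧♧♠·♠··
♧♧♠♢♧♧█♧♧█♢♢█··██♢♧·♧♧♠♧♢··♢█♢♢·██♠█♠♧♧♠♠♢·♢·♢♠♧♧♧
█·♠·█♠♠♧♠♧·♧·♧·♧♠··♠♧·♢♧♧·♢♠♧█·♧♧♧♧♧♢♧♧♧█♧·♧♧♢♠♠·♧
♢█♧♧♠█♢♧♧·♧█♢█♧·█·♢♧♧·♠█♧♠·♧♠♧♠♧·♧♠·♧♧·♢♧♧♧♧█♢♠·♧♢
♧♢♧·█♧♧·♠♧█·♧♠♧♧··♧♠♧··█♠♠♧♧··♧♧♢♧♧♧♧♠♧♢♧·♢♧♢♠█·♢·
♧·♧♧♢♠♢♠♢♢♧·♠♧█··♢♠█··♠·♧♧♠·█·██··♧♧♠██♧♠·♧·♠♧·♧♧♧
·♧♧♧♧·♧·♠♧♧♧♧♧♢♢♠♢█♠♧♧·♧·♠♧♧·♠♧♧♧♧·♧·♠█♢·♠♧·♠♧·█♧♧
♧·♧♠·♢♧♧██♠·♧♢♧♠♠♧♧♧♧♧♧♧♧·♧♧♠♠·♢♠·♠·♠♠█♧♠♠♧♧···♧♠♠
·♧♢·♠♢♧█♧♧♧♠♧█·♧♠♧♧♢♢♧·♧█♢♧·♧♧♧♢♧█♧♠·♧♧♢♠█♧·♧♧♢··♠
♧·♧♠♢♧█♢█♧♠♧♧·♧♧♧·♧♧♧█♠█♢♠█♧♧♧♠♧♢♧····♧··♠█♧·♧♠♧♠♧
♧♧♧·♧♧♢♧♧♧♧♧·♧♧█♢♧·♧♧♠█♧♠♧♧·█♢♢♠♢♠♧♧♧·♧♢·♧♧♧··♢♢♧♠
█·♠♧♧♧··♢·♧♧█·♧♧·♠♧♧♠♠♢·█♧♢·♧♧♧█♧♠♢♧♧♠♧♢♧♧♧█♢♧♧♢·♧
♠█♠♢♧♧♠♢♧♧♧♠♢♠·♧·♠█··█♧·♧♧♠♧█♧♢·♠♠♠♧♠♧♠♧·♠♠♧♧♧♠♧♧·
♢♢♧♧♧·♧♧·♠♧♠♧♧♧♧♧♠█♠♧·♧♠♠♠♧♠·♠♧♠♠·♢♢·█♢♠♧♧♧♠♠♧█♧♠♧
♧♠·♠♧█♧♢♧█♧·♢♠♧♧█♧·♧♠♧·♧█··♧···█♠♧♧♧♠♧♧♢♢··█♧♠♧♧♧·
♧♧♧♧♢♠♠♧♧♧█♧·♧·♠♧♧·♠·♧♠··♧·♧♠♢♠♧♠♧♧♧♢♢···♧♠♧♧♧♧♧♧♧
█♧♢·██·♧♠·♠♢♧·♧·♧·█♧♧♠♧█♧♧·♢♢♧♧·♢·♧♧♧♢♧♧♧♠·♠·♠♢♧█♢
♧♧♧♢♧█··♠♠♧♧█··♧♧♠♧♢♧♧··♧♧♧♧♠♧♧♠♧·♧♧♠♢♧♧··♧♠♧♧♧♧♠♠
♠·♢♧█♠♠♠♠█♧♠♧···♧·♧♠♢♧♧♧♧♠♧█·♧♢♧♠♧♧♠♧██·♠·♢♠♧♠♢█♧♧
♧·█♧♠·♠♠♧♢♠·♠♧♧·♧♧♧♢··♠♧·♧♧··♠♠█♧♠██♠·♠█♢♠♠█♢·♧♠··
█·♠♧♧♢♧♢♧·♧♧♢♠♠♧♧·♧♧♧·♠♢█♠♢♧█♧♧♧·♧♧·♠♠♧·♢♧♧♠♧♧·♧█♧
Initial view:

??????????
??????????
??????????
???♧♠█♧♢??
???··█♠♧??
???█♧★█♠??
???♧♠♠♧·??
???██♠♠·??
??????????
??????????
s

??????????
??????????
???♧♠█♧♢??
???··█♠♧??
???█♧♧█♠??
???♧♠★♧·??
???██♠♠·??
???♧♢··♠??
??????????
??????????

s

??????????
???♧♠█♧♢??
???··█♠♧??
???█♧♧█♠??
???♧♠♠♧·??
???██★♠·??
???♧♢··♠??
???♧··♠·??
??????????
??????????

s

???♧♠█♧♢??
???··█♠♧??
???█♧♧█♠??
???♧♠♠♧·??
???██♠♠·??
???♧♢★·♠??
???♧··♠·??
???··♢█♢??
??????????
??????????

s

???··█♠♧??
???█♧♧█♠??
???♧♠♠♧·??
???██♠♠·??
???♧♢··♠??
???♧·★♠·??
???··♢█♢??
???·♢♠♧█??
??????????
??????????

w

????··█♠♧?
????█♧♧█♠?
????♧♠♠♧·?
???███♠♠·?
???♠♧♢··♠?
???·♧★·♠·?
???♢··♢█♢?
???♧·♢♠♧█?
??????????
??????????

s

????█♧♧█♠?
????♧♠♠♧·?
???███♠♠·?
???♠♧♢··♠?
???·♧··♠·?
???♢·★♢█♢?
???♧·♢♠♧█?
???♧♠·♧♠??
??????????
??????????

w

?????█♧♧█♠
?????♧♠♠♧·
????███♠♠·
???♠♠♧♢··♠
???♠·♧··♠·
???♧♢★·♢█♢
???♧♧·♢♠♧█
???█♧♠·♧♠?
??????????
??????????

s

?????♧♠♠♧·
????███♠♠·
???♠♠♧♢··♠
???♠·♧··♠·
???♧♢··♢█♢
???♧♧★♢♠♧█
???█♧♠·♧♠?
???█♠♠♧♧??
??????????
??????????

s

????███♠♠·
???♠♠♧♢··♠
???♠·♧··♠·
???♧♢··♢█♢
???♧♧·♢♠♧█
???█♧★·♧♠?
???█♠♠♧♧??
???·♧♧♠·??
??????????
??????????

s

???♠♠♧♢··♠
???♠·♧··♠·
???♧♢··♢█♢
???♧♧·♢♠♧█
???█♧♠·♧♠?
???█♠★♧♧??
???·♧♧♠·??
???♧·♠♧♧??
??????????
??????????

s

???♠·♧··♠·
???♧♢··♢█♢
???♧♧·♢♠♧█
???█♧♠·♧♠?
???█♠♠♧♧??
???·♧★♠·??
???♧·♠♧♧??
???♧♧·♧♧??
??????????
??????????

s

???♧♢··♢█♢
???♧♧·♢♠♧█
???█♧♠·♧♠?
???█♠♠♧♧??
???·♧♧♠·??
???♧·★♧♧??
???♧♧·♧♧??
???♧█♢♧·??
??????????
??????????

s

???♧♧·♢♠♧█
???█♧♠·♧♠?
???█♠♠♧♧??
???·♧♧♠·??
???♧·♠♧♧??
???♧♧★♧♧??
???♧█♢♧·??
???█♢♠█♧??
??????????
??????????

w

????♧♧·♢♠♧
????█♧♠·♧♠
????█♠♠♧♧?
???♠·♧♧♠·?
???·♧·♠♧♧?
???♧♧★·♧♧?
???·♧█♢♧·?
???♠█♢♠█♧?
??????????
??????????

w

?????♧♧·♢♠
?????█♧♠·♧
?????█♠♠♧♧
???·♠·♧♧♠·
???♧·♧·♠♧♧
???♧♧★♧·♧♧
???♧·♧█♢♧·
???█♠█♢♠█♧
??????????
??????????

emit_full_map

????♧♠█♧♢
????··█♠♧
????█♧♧█♠
????♧♠♠♧·
???███♠♠·
??♠♠♧♢··♠
??♠·♧··♠·
??♧♢··♢█♢
??♧♧·♢♠♧█
??█♧♠·♧♠?
??█♠♠♧♧??
·♠·♧♧♠·??
♧·♧·♠♧♧??
♧♧★♧·♧♧??
♧·♧█♢♧·??
█♠█♢♠█♧??

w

??????♧♧·♢
??????█♧♠·
??????█♠♠♧
???··♠·♧♧♠
???♧♧·♧·♠♧
???♧♧★♧♧·♧
???♢♧·♧█♢♧
???♧█♠█♢♠█
??????????
??????????

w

???????♧♧·
???????█♧♠
???????█♠♠
???█··♠·♧♧
???♠♧♧·♧·♠
???♧♧★♧♧♧·
???♢♢♧·♧█♢
???♧♧█♠█♢♠
??????????
??????????

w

????????♧♧
????????█♧
????????█♠
???♠█··♠·♧
???█♠♧♧·♧·
???♧♧★♧♧♧♧
???♧♢♢♧·♧█
???♧♧♧█♠█♢
??????????
??????????

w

?????????♧
?????????█
?????????█
???♢♠█··♠·
???♢█♠♧♧·♧
???♧♧★♧♧♧♧
???♧♧♢♢♧·♧
???·♧♧♧█♠█
??????????
??????????

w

??????????
??????????
??????????
???·♢♠█··♠
???♠♢█♠♧♧·
???♠♧★♧♧♧♧
???♠♧♧♢♢♧·
???♧·♧♧♧█♠
??????????
??????????

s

??????????
??????????
???·♢♠█··♠
???♠♢█♠♧♧·
???♠♧♧♧♧♧♧
???♠♧★♢♢♧·
???♧·♧♧♧█♠
???♢♧·♧♧??
??????????
??????????

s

??????????
???·♢♠█··♠
???♠♢█♠♧♧·
???♠♧♧♧♧♧♧
???♠♧♧♢♢♧·
???♧·★♧♧█♠
???♢♧·♧♧??
???·♠♧♧♠??
??????????
??????????

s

???·♢♠█··♠
???♠♢█♠♧♧·
???♠♧♧♧♧♧♧
???♠♧♧♢♢♧·
???♧·♧♧♧█♠
???♢♧★♧♧??
???·♠♧♧♠??
???·♠█··??
??????????
??????????

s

???♠♢█♠♧♧·
???♠♧♧♧♧♧♧
???♠♧♧♢♢♧·
???♧·♧♧♧█♠
???♢♧·♧♧??
???·♠★♧♠??
???·♠█··??
???♧♠█♠♧??
??????????
??????????

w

????♠♢█♠♧♧
????♠♧♧♧♧♧
????♠♧♧♢♢♧
???♧♧·♧♧♧█
???█♢♧·♧♧?
???♧·★♧♧♠?
???♧·♠█··?
???♧♧♠█♠♧?
??????????
??????????

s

????♠♧♧♧♧♧
????♠♧♧♢♢♧
???♧♧·♧♧♧█
???█♢♧·♧♧?
???♧·♠♧♧♠?
???♧·★█··?
???♧♧♠█♠♧?
???♧█♧·♧??
??????????
??????????

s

????♠♧♧♢♢♧
???♧♧·♧♧♧█
???█♢♧·♧♧?
???♧·♠♧♧♠?
???♧·♠█··?
???♧♧★█♠♧?
???♧█♧·♧??
???♠♧♧·♠??
??????????
??????????

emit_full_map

??????????♧♠█♧♢
??????????··█♠♧
??????????█♧♧█♠
??????????♧♠♠♧·
?????????███♠♠·
????????♠♠♧♢··♠
????????♠·♧··♠·
????????♧♢··♢█♢
????????♧♧·♢♠♧█
????????█♧♠·♧♠?
????????█♠♠♧♧??
?·♢♠█··♠·♧♧♠·??
?♠♢█♠♧♧·♧·♠♧♧??
?♠♧♧♧♧♧♧♧♧·♧♧??
?♠♧♧♢♢♧·♧█♢♧·??
♧♧·♧♧♧█♠█♢♠█♧??
█♢♧·♧♧?????????
♧·♠♧♧♠?????????
♧·♠█··?????????
♧♧★█♠♧?????????
♧█♧·♧??????????
♠♧♧·♠??????????

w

?????♠♧♧♢♢
????♧♧·♧♧♧
????█♢♧·♧♧
???♧♧·♠♧♧♠
???·♧·♠█··
???♧♧★♠█♠♧
???♧♧█♧·♧?
???·♠♧♧·♠?
??????????
??????????

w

??????♠♧♧♢
?????♧♧·♧♧
?????█♢♧·♧
???·♧♧·♠♧♧
???♠·♧·♠█·
???♧♧★♧♠█♠
???♠♧♧█♧·♧
???♧·♠♧♧·♠
??????????
??????????

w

???????♠♧♧
??????♧♧·♧
??????█♢♧·
???█·♧♧·♠♧
???♢♠·♧·♠█
???♧♧★♧♧♠█
???♢♠♧♧█♧·
???·♧·♠♧♧·
??????????
??????????

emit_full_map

?????????????♧♠█♧♢
?????????????··█♠♧
?????????????█♧♧█♠
?????????????♧♠♠♧·
????????????███♠♠·
???????????♠♠♧♢··♠
???????????♠·♧··♠·
???????????♧♢··♢█♢
???????????♧♧·♢♠♧█
???????????█♧♠·♧♠?
???????????█♠♠♧♧??
????·♢♠█··♠·♧♧♠·??
????♠♢█♠♧♧·♧·♠♧♧??
????♠♧♧♧♧♧♧♧♧·♧♧??
????♠♧♧♢♢♧·♧█♢♧·??
???♧♧·♧♧♧█♠█♢♠█♧??
???█♢♧·♧♧?????????
█·♧♧·♠♧♧♠?????????
♢♠·♧·♠█··?????????
♧♧★♧♧♠█♠♧?????????
♢♠♧♧█♧·♧??????????
·♧·♠♧♧·♠??????????
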